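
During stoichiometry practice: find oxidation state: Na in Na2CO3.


Group 1 metal: +1
Oxidation number: +1

+1


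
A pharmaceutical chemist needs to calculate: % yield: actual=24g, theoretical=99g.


% yield = actual/theoretical × 100
= 24/99 × 100
= 24.24%

24.24%


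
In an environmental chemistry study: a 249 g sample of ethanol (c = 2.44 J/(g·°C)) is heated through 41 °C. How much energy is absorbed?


q = mcΔT = 249 × 2.44 × 41
= 24909.96 J

24909.96 J


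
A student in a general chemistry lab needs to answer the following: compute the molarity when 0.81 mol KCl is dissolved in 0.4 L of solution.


M = n/V = 0.81/0.4 = 2.025 mol/L

2.025 M


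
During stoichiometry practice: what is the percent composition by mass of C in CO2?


M(CO2) = 1×12.01 + 2×16.0 = 44.01 g/mol
Mass of C = 1 × 12.01 = 12.01 g/mol
% C = 12.01/44.01 × 100 = 27.29%

27.29%


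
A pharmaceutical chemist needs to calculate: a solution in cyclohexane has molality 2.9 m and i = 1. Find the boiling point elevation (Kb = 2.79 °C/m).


ΔTb = Kb × m × i
= 2.79 × 2.9 × 1
= 8.091 °C

8.091 °C


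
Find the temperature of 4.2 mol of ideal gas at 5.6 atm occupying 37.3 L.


PV = nRT  (R = 0.08206 L·atm/(mol·K))
T = PV/(nR) = 5.6×37.3/(4.2×0.08206)
= 208.88/0.344652
= 606.06 K

606.06 K


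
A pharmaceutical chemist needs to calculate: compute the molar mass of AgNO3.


M(AgNO3) = 1×107.87 + 1×14.01 + 3×16.0
= 107.87 + 14.01 + 48.0
= 169.88 g/mol

169.88 g/mol


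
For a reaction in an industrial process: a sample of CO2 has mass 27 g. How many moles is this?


M(CO2) = 44.01 g/mol
n = mass/M = 27/44.01 = 0.6135 mol

0.6135 mol


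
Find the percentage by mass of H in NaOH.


M(NaOH) = 1×22.99 + 1×16.0 + 1×1.008 = 39.998 g/mol
Mass of H = 1 × 1.008 = 1.008 g/mol
% H = 1.008/39.998 × 100 = 2.52%

2.52%


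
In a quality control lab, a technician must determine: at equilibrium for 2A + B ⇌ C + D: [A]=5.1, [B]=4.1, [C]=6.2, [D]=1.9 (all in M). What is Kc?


Kc = [C][D]/([A]^2[B])
= (6.2^1 × 1.9^1)/(5.1^2 × 4.1^1)
= 11.78/106.641
= 0.1105

0.1105


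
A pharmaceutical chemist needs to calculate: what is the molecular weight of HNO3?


M(HNO3) = 1×1.008 + 1×14.01 + 3×16.0
= 1.01 + 14.01 + 48.0
= 63.02 g/mol

63.02 g/mol


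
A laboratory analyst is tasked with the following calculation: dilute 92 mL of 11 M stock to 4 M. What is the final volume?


C1V1 = C2V2
11 × 92 = 4 × V2
V2 = 1012/4 = 253.0 mL

253.0 mL


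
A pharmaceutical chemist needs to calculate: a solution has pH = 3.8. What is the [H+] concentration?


[H+] = 10^(-pH) = 10^(-3.8)
= 1.58×10^-4 M

1.58×10^-4 M


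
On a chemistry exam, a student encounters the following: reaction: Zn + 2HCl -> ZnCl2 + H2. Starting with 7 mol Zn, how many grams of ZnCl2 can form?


Mole ratio ZnCl2:Zn = 1:1
n(ZnCl2) = 7 × 1/1 = 7.000 mol
mass = 7.000 × 136.28 = 953.96 g

953.96 g


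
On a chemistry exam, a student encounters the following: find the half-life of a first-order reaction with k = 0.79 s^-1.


t½ = ln2/k = 0.693147/(0.79 s^-1)
= 0.8774 s

0.8774 s


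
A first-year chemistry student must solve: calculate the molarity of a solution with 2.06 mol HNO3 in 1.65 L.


M = n/V = 2.06/1.65 = 1.248 mol/L

1.248 M


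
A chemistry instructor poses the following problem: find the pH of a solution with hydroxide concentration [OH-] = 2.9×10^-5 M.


pOH = -log10([OH-]) = -log10(2.9×10^-5)
= 5 - log10(2.9) = 4.54
pH = 14 - pOH = 14 - 4.54 = 9.46

9.46


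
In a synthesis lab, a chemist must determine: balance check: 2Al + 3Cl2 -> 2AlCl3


Equation: 2Al + 3Cl2 -> 2AlCl3
Check atoms: Al: 2=2, Cl: 6=6
Balanced

Yes, balanced


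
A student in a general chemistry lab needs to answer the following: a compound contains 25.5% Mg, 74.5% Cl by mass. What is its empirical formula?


Assume 100 g sample. Moles of each element:
  Mg: 25.5/24.31 = 1.049 mol
  Cl: 74.5/35.45 = 2.102 mol
Divide by smallest (1.049):
  Mg: 1.049/1.049 = 1.0
  Cl: 2.102/1.049 = 2.0
Empirical formula: MgCl2

MgCl2


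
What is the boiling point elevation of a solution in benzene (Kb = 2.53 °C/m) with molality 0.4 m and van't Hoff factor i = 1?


ΔTb = Kb × m × i
= 2.53 × 0.4 × 1
= 1.012 °C

1.012 °C


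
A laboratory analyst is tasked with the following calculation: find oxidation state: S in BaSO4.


(+2) + x + 4(-2) = 0, so x = +6
Oxidation number: +6

+6


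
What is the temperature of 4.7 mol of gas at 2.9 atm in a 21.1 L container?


PV = nRT  (R = 0.08206 L·atm/(mol·K))
T = PV/(nR) = 2.9×21.1/(4.7×0.08206)
= 61.19/0.385682
= 158.65 K

158.65 K


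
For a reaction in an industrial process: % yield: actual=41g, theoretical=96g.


% yield = actual/theoretical × 100
= 41/96 × 100
= 42.71%

42.71%


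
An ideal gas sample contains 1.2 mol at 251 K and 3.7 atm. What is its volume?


PV = nRT  (R = 0.08206 L·atm/(mol·K))
V = nRT/P = 1.2×0.08206×251/3.7
= 6.68 L

6.68 L


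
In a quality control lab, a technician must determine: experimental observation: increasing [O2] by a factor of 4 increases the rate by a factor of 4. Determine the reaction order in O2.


rate ∝ [O2]^n
4^n = 4 → n = 1
Order in O2: 1

1


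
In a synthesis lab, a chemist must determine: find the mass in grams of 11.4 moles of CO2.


M(CO2) = 44.01 g/mol
mass = n × M = 11.4 × 44.01 = 501.71 g

501.71 g


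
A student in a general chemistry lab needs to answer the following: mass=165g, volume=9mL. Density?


ρ = mass/volume
= 165/9
= 18.333 g/mL

18.333 g/mL


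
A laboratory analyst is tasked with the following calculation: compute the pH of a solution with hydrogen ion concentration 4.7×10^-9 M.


pH = -log10([H+]) = -log10(4.7×10^-9)
= 9 - log10(4.7)
= 9 - 0.67
= 8.33

8.33


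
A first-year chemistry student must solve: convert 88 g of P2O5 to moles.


M(P2O5) = 141.94 g/mol
n = mass/M = 88/141.94 = 0.62 mol

0.62 mol


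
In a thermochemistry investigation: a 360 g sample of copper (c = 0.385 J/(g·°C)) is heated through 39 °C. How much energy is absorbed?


q = mcΔT = 360 × 0.385 × 39
= 5405.40 J

5405.40 J


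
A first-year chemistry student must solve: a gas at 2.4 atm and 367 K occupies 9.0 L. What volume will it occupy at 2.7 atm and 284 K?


P1V1/T1 = P2V2/T2
V2 = P1V1T2/(T1P2)
= 2.4×9.0×284/(367×2.7)
= 6.191 L

6.191 L


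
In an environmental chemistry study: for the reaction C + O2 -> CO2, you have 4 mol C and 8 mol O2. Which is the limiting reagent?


Mole ratio available / coefficient:
  C: 4/1 = 4.000
  O2: 8/1 = 8.000
Smaller ratio is limiting.

C


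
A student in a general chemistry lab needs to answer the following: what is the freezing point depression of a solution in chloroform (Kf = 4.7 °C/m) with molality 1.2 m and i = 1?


ΔTf = Kf × m × i
= 4.7 × 1.2 × 1
= 5.64 °C

5.64 °C


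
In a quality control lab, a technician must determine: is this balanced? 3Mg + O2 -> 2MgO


Equation: 3Mg + O2 -> 2MgO
Check atoms: Mg: 3≠2, O: 2=2
Not balanced

No, not balanced


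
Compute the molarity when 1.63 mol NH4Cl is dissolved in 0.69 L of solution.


M = n/V = 1.63/0.69 = 2.362 mol/L

2.362 M


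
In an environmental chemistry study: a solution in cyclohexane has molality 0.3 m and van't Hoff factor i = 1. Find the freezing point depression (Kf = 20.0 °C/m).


ΔTf = Kf × m × i
= 20.0 × 0.3 × 1
= 6.0 °C

6.0 °C


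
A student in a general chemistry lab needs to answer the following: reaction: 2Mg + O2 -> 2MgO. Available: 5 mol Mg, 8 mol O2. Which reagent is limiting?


Mole ratio available / coefficient:
  Mg: 5/2 = 2.500
  O2: 8/1 = 8.000
Smaller ratio is limiting.

Mg


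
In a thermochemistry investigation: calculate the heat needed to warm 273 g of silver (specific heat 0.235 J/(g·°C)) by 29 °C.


q = mcΔT = 273 × 0.235 × 29
= 1860.50 J

1860.50 J


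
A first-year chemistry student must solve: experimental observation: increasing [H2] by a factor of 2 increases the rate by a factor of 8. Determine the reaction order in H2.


rate ∝ [H2]^n
2^n = 8 → n = 3
Order in H2: 3

3


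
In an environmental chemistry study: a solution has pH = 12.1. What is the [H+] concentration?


[H+] = 10^(-pH) = 10^(-12.1)
= 7.94×10^-13 M

7.94×10^-13 M


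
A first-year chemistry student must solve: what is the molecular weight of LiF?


M(LiF) = 1×6.94 + 1×19.0
= 6.94 + 19.0
= 25.94 g/mol

25.94 g/mol


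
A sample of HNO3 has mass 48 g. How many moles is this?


M(HNO3) = 63.02 g/mol
n = mass/M = 48/63.02 = 0.7617 mol

0.7617 mol


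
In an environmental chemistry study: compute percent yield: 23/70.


% yield = actual/theoretical × 100
= 23/70 × 100
= 32.86%

32.86%


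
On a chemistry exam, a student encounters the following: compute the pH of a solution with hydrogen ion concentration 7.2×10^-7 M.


pH = -log10([H+]) = -log10(7.2×10^-7)
= 7 - log10(7.2)
= 7 - 0.86
= 6.14

6.14


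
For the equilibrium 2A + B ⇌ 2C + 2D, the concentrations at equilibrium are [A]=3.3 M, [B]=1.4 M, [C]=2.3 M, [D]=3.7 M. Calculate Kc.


Kc = [C]^2[D]^2/([A]^2[B])
= (2.3^2 × 3.7^2)/(3.3^2 × 1.4^1)
= 72.4201/15.246
= 4.750

4.750


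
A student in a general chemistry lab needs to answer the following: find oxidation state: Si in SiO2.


x + 2(-2) = 0, so x = +4
Oxidation number: +4

+4


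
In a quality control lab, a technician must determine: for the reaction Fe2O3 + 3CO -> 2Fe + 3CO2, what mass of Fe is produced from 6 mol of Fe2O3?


Mole ratio Fe:Fe2O3 = 2:1
n(Fe) = 6 × 2/1 = 12.000 mol
mass = 12.000 × 55.85 = 670.2 g

670.2 g


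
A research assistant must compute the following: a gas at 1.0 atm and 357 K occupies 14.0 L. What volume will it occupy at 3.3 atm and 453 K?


P1V1/T1 = P2V2/T2
V2 = P1V1T2/(T1P2)
= 1.0×14.0×453/(357×3.3)
= 5.383 L

5.383 L


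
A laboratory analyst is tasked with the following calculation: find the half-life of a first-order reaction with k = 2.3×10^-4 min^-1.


t½ = ln2/k = 0.693147/(2.3×10^-4 min^-1)
= 3014 min

3014 min


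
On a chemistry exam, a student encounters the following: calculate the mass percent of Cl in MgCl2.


M(MgCl2) = 1×24.31 + 2×35.45 = 95.21 g/mol
Mass of Cl = 2 × 35.45 = 70.90 g/mol
% Cl = 70.90/95.21 × 100 = 74.47%

74.47%


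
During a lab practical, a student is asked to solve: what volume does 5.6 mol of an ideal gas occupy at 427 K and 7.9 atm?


PV = nRT  (R = 0.08206 L·atm/(mol·K))
V = nRT/P = 5.6×0.08206×427/7.9
= 24.838 L

24.838 L


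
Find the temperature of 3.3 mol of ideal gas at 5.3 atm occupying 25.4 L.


PV = nRT  (R = 0.08206 L·atm/(mol·K))
T = PV/(nR) = 5.3×25.4/(3.3×0.08206)
= 134.62/0.270798
= 497.12 K

497.12 K


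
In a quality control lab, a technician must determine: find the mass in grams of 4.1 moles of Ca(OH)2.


M(Ca(OH)2) = 74.1 g/mol
mass = n × M = 4.1 × 74.1 = 303.81 g

303.81 g


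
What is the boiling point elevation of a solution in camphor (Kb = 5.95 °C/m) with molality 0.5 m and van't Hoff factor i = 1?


ΔTb = Kb × m × i
= 5.95 × 0.5 × 1
= 2.975 °C

2.975 °C


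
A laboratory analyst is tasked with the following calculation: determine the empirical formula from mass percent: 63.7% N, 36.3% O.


Assume 100 g sample. Moles of each element:
  N: 63.7/14.01 = 4.547 mol
  O: 36.3/16.0 = 2.269 mol
Divide by smallest (2.269):
  N: 4.547/2.269 = 2.0
  O: 2.269/2.269 = 1.0
Empirical formula: N2O

N2O


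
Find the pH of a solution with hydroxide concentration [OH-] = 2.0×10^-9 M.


pOH = -log10([OH-]) = -log10(2.0×10^-9)
= 9 - log10(2.0) = 8.7
pH = 14 - pOH = 14 - 8.7 = 5.3

5.3


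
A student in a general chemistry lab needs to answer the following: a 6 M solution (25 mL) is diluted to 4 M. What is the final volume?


C1V1 = C2V2
6 × 25 = 4 × V2
V2 = 150/4 = 37.5 mL

37.5 mL


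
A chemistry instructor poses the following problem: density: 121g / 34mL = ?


ρ = mass/volume
= 121/34
= 3.559 g/mL

3.559 g/mL


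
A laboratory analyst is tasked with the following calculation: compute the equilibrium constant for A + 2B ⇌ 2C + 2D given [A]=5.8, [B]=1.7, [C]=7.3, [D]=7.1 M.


Kc = [C]^2[D]^2/([A][B]^2)
= (7.3^2 × 7.1^2)/(5.8^1 × 1.7^2)
= 2686.3489/16.762
= 160.3

160.3


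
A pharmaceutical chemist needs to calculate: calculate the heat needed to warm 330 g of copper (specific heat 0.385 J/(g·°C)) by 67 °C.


q = mcΔT = 330 × 0.385 × 67
= 8512.35 J

8512.35 J


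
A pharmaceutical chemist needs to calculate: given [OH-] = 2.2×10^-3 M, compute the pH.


pOH = -log10([OH-]) = -log10(2.2×10^-3)
= 3 - log10(2.2) = 2.66
pH = 14 - pOH = 14 - 2.66 = 11.34

11.34


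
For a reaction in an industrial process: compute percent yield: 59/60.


% yield = actual/theoretical × 100
= 59/60 × 100
= 98.33%

98.33%


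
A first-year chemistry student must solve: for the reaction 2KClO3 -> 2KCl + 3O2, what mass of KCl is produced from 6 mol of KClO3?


Mole ratio KCl:KClO3 = 2:2
n(KCl) = 6 × 2/2 = 6.000 mol
mass = 6.000 × 74.55 = 447.3 g

447.3 g


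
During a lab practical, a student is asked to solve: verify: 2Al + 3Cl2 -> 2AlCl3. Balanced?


Equation: 2Al + 3Cl2 -> 2AlCl3
Check atoms: Al: 2=2, Cl: 6=6
Balanced

Yes, balanced


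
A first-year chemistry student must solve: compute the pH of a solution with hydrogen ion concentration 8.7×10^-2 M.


pH = -log10([H+]) = -log10(8.7×10^-2)
= 2 - log10(8.7)
= 2 - 0.94
= 1.06

1.06


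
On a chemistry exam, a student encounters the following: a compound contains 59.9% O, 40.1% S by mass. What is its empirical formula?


Assume 100 g sample. Moles of each element:
  O: 59.9/16.0 = 3.744 mol
  S: 40.1/32.07 = 1.25 mol
Divide by smallest (1.25):
  O: 3.744/1.25 = 3.0
  S: 1.25/1.25 = 1.0
Empirical formula: SO3

SO3


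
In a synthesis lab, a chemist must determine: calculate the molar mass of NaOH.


M(NaOH) = 1×22.99 + 1×16.0 + 1×1.008
= 22.99 + 16.0 + 1.01
= 40.0 g/mol

40.0 g/mol


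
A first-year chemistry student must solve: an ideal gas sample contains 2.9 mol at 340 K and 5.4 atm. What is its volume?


PV = nRT  (R = 0.08206 L·atm/(mol·K))
V = nRT/P = 2.9×0.08206×340/5.4
= 14.984 L

14.984 L


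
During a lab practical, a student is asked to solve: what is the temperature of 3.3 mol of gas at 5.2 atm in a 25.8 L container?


PV = nRT  (R = 0.08206 L·atm/(mol·K))
T = PV/(nR) = 5.2×25.8/(3.3×0.08206)
= 134.16/0.270798
= 495.42 K

495.42 K


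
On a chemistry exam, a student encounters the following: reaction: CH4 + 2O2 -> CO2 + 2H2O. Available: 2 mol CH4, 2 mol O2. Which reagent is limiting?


Mole ratio available / coefficient:
  CH4: 2/1 = 2.000
  O2: 2/2 = 1.000
Smaller ratio is limiting.

O2


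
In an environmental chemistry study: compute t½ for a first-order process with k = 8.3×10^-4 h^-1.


t½ = ln2/k = 0.693147/(8.3×10^-4 h^-1)
= 835.1 h

835.1 h


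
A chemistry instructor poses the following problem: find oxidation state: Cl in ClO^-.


x + (-2) = -1, so x = +1
Oxidation number: +1

+1


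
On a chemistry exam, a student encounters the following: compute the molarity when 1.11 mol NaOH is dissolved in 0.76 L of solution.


M = n/V = 1.11/0.76 = 1.461 mol/L

1.461 M


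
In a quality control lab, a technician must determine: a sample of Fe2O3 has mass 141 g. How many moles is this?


M(Fe2O3) = 159.7 g/mol
n = mass/M = 141/159.7 = 0.8829 mol

0.8829 mol


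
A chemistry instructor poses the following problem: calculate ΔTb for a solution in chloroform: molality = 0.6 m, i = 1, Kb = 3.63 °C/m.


ΔTb = Kb × m × i
= 3.63 × 0.6 × 1
= 2.178 °C

2.178 °C


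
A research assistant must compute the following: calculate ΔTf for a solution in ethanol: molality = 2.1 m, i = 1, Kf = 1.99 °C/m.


ΔTf = Kf × m × i
= 1.99 × 2.1 × 1
= 4.179 °C

4.179 °C


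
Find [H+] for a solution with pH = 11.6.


[H+] = 10^(-pH) = 10^(-11.6)
= 2.51×10^-12 M

2.51×10^-12 M


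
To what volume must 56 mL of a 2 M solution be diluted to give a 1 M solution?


C1V1 = C2V2
2 × 56 = 1 × V2
V2 = 112/1 = 112.0 mL

112.0 mL


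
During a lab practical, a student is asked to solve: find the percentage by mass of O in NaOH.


M(NaOH) = 1×22.99 + 1×16.0 + 1×1.008 = 39.998 g/mol
Mass of O = 1 × 16.0 = 16.00 g/mol
% O = 16.00/39.998 × 100 = 40.00%

40.00%


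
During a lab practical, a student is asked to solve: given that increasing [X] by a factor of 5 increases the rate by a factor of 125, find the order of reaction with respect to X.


rate ∝ [X]^n
5^n = 125 → n = 3
Order in X: 3

3


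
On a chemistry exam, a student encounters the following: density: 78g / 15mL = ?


ρ = mass/volume
= 78/15
= 5.2 g/mL

5.2 g/mL


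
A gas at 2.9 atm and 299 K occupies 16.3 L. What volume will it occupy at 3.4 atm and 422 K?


P1V1/T1 = P2V2/T2
V2 = P1V1T2/(T1P2)
= 2.9×16.3×422/(299×3.4)
= 19.622 L

19.622 L


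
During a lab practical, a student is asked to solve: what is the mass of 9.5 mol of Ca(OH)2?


M(Ca(OH)2) = 74.1 g/mol
mass = n × M = 9.5 × 74.1 = 703.95 g

703.95 g


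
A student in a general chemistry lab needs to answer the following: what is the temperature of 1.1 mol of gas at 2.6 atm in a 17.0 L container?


PV = nRT  (R = 0.08206 L·atm/(mol·K))
T = PV/(nR) = 2.6×17.0/(1.1×0.08206)
= 44.20/0.090266
= 489.66 K

489.66 K


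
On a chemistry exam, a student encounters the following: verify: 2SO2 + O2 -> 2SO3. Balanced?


Equation: 2SO2 + O2 -> 2SO3
Check atoms: O: 6=6, S: 2=2
Balanced

Yes, balanced


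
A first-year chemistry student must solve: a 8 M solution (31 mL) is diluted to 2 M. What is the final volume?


C1V1 = C2V2
8 × 31 = 2 × V2
V2 = 248/2 = 124.0 mL

124.0 mL


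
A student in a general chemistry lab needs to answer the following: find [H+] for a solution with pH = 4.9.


[H+] = 10^(-pH) = 10^(-4.9)
= 1.26×10^-5 M

1.26×10^-5 M


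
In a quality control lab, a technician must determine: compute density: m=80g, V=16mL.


ρ = mass/volume
= 80/16
= 5.0 g/mL

5.0 g/mL


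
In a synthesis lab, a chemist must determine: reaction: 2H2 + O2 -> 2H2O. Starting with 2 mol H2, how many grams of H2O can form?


Mole ratio H2O:H2 = 2:2
n(H2O) = 2 × 2/2 = 2.000 mol
mass = 2.000 × 18.02 = 36.04 g

36.04 g


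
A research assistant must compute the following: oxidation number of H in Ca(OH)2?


H is +1 with nonmetals
Oxidation number: +1

+1


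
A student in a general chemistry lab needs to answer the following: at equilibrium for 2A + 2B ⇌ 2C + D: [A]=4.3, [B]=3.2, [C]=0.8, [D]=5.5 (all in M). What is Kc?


Kc = [C]^2[D]/([A]^2[B]^2)
= (0.8^2 × 5.5^1)/(4.3^2 × 3.2^2)
= 3.52/189.3376
= 0.01859

0.01859


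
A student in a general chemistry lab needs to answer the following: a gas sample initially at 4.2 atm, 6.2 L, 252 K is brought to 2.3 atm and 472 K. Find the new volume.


P1V1/T1 = P2V2/T2
V2 = P1V1T2/(T1P2)
= 4.2×6.2×472/(252×2.3)
= 21.206 L

21.206 L


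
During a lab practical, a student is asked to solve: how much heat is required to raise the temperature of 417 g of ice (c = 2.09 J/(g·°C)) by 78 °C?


q = mcΔT = 417 × 2.09 × 78
= 67979.34 J

67979.34 J


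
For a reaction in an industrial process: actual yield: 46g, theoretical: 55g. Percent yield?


% yield = actual/theoretical × 100
= 46/55 × 100
= 83.64%

83.64%


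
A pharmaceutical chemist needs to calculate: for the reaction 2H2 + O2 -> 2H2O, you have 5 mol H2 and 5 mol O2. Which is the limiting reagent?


Mole ratio available / coefficient:
  H2: 5/2 = 2.500
  O2: 5/1 = 5.000
Smaller ratio is limiting.

H2


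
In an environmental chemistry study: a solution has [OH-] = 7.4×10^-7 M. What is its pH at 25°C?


pOH = -log10([OH-]) = -log10(7.4×10^-7)
= 7 - log10(7.4) = 6.13
pH = 14 - pOH = 14 - 6.13 = 7.87

7.87


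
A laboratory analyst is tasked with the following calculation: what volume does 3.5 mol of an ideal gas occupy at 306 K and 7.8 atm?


PV = nRT  (R = 0.08206 L·atm/(mol·K))
V = nRT/P = 3.5×0.08206×306/7.8
= 11.267 L

11.267 L


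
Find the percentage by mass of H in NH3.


M(NH3) = 1×14.01 + 3×1.008 = 17.034 g/mol
Mass of H = 3 × 1.008 = 3.024 g/mol
% H = 3.024/17.034 × 100 = 17.75%

17.75%


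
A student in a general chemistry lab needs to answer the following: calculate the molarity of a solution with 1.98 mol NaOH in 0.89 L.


M = n/V = 1.98/0.89 = 2.225 mol/L

2.225 M


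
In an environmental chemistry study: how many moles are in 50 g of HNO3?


M(HNO3) = 63.02 g/mol
n = mass/M = 50/63.02 = 0.7934 mol

0.7934 mol


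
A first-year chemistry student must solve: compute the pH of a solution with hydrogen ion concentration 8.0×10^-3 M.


pH = -log10([H+]) = -log10(8.0×10^-3)
= 3 - log10(8.0)
= 3 - 0.9
= 2.1

2.1


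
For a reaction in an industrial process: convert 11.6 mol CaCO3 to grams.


M(CaCO3) = 100.09 g/mol
mass = n × M = 11.6 × 100.09 = 1161.04 g

1161.04 g


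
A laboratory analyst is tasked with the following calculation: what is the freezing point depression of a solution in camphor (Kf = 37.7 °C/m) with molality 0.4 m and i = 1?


ΔTf = Kf × m × i
= 37.7 × 0.4 × 1
= 15.08 °C

15.08 °C


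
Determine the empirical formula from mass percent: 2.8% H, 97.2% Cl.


Assume 100 g sample. Moles of each element:
  H: 2.8/1.008 = 2.778 mol
  Cl: 97.2/35.45 = 2.742 mol
Divide by smallest (2.742):
  H: 2.778/2.742 = 1.01
  Cl: 2.742/2.742 = 1.0
Empirical formula: HCl

HCl


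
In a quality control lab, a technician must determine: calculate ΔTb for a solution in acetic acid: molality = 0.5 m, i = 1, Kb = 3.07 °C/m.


ΔTb = Kb × m × i
= 3.07 × 0.5 × 1
= 1.535 °C

1.535 °C


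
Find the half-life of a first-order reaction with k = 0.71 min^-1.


t½ = ln2/k = 0.693147/(0.71 min^-1)
= 0.9763 min

0.9763 min


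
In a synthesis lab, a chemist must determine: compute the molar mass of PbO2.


M(PbO2) = 1×207.2 + 2×16.0
= 207.2 + 32.0
= 239.2 g/mol

239.2 g/mol


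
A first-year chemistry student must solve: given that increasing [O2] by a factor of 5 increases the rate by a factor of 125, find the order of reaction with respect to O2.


rate ∝ [O2]^n
5^n = 125 → n = 3
Order in O2: 3

3


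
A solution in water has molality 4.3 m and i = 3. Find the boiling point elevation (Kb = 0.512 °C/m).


ΔTb = Kb × m × i
= 0.512 × 4.3 × 3
= 6.6048 °C

6.6048 °C


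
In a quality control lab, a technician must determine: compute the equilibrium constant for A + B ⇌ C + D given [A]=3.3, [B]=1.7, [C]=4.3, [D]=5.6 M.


Kc = [C][D]/([A][B])
= (4.3^1 × 5.6^1)/(3.3^1 × 1.7^1)
= 24.08/5.61
= 4.292

4.292


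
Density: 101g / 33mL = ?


ρ = mass/volume
= 101/33
= 3.061 g/mL

3.061 g/mL


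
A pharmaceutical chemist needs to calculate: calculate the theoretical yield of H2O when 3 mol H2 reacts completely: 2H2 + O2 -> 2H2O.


Mole ratio H2O:H2 = 2:2
n(H2O) = 3 × 2/2 = 3.000 mol
mass = 3.000 × 18.02 = 54.06 g

54.06 g


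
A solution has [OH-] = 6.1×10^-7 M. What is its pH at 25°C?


pOH = -log10([OH-]) = -log10(6.1×10^-7)
= 7 - log10(6.1) = 6.21
pH = 14 - pOH = 14 - 6.21 = 7.79

7.79


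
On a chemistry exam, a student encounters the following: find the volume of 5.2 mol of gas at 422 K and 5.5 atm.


PV = nRT  (R = 0.08206 L·atm/(mol·K))
V = nRT/P = 5.2×0.08206×422/5.5
= 32.74 L

32.74 L


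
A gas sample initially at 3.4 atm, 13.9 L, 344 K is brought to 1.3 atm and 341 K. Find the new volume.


P1V1/T1 = P2V2/T2
V2 = P1V1T2/(T1P2)
= 3.4×13.9×341/(344×1.3)
= 36.037 L

36.037 L


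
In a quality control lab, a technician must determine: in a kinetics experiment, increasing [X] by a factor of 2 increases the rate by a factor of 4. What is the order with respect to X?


rate ∝ [X]^n
2^n = 4 → n = 2
Order in X: 2

2


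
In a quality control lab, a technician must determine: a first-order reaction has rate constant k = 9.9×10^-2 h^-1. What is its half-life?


t½ = ln2/k = 0.693147/(9.9×10^-2 h^-1)
= 7.001 h

7.001 h


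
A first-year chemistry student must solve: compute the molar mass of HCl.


M(HCl) = 1×1.008 + 1×35.45
= 1.01 + 35.45
= 36.46 g/mol

36.46 g/mol


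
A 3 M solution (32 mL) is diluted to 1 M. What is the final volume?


C1V1 = C2V2
3 × 32 = 1 × V2
V2 = 96/1 = 96.0 mL

96.0 mL


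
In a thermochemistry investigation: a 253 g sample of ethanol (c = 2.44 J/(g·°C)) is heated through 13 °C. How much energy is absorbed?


q = mcΔT = 253 × 2.44 × 13
= 8025.16 J

8025.16 J


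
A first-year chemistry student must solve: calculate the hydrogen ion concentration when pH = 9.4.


[H+] = 10^(-pH) = 10^(-9.4)
= 3.98×10^-10 M

3.98×10^-10 M


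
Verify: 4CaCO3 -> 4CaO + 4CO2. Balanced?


Equation: 4CaCO3 -> 4CaO + 4CO2
Check atoms: C: 4=4, Ca: 4=4, O: 12=12
Balanced

Yes, balanced


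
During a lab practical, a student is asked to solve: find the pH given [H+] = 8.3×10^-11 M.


pH = -log10([H+]) = -log10(8.3×10^-11)
= 11 - log10(8.3)
= 11 - 0.92
= 10.08

10.08


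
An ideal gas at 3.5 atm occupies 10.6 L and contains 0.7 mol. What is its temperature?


PV = nRT  (R = 0.08206 L·atm/(mol·K))
T = PV/(nR) = 3.5×10.6/(0.7×0.08206)
= 37.10/0.057442
= 645.87 K

645.87 K


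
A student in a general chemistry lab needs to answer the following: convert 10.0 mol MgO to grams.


M(MgO) = 40.31 g/mol
mass = n × M = 10.0 × 40.31 = 403.10 g

403.10 g


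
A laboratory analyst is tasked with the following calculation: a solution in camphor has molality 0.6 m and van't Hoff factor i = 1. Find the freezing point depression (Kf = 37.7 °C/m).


ΔTf = Kf × m × i
= 37.7 × 0.6 × 1
= 22.62 °C

22.62 °C


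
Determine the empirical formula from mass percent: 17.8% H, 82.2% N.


Assume 100 g sample. Moles of each element:
  H: 17.8/1.008 = 17.659 mol
  N: 82.2/14.01 = 5.867 mol
Divide by smallest (5.867):
  H: 17.659/5.867 = 3.01
  N: 5.867/5.867 = 1.0
Empirical formula: NH3

NH3


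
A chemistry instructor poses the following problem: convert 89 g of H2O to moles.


M(H2O) = 18.02 g/mol
n = mass/M = 89/18.02 = 4.939 mol

4.939 mol


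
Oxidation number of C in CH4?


x + 4(+1) = 0, so x = -4
Oxidation number: -4

-4


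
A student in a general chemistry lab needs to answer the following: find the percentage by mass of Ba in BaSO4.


M(BaSO4) = 1×137.33 + 1×32.07 + 4×16.0 = 233.40 g/mol
Mass of Ba = 1 × 137.33 = 137.33 g/mol
% Ba = 137.33/233.40 × 100 = 58.84%

58.84%


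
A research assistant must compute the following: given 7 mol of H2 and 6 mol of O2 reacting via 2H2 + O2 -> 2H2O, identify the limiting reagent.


Mole ratio available / coefficient:
  H2: 7/2 = 3.500
  O2: 6/1 = 6.000
Smaller ratio is limiting.

H2


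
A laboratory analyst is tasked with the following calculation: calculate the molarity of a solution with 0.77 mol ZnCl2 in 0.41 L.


M = n/V = 0.77/0.41 = 1.878 mol/L

1.878 M


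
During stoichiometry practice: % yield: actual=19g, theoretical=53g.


% yield = actual/theoretical × 100
= 19/53 × 100
= 35.85%

35.85%


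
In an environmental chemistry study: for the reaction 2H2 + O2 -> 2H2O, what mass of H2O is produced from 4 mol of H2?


Mole ratio H2O:H2 = 2:2
n(H2O) = 4 × 2/2 = 4.000 mol
mass = 4.000 × 18.02 = 72.08 g

72.08 g


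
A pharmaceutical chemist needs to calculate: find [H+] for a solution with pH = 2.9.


[H+] = 10^(-pH) = 10^(-2.9)
= 1.26×10^-3 M

1.26×10^-3 M


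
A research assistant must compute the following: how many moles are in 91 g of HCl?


M(HCl) = 36.46 g/mol
n = mass/M = 91/36.46 = 2.4959 mol

2.4959 mol


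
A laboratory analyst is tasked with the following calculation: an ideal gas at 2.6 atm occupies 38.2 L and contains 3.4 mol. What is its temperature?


PV = nRT  (R = 0.08206 L·atm/(mol·K))
T = PV/(nR) = 2.6×38.2/(3.4×0.08206)
= 99.32/0.279004
= 355.98 K

355.98 K


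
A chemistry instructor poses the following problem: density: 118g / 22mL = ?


ρ = mass/volume
= 118/22
= 5.364 g/mL

5.364 g/mL


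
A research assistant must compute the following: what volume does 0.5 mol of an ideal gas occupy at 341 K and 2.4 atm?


PV = nRT  (R = 0.08206 L·atm/(mol·K))
V = nRT/P = 0.5×0.08206×341/2.4
= 5.83 L

5.83 L


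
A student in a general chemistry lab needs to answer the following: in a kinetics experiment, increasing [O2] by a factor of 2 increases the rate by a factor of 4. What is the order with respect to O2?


rate ∝ [O2]^n
2^n = 4 → n = 2
Order in O2: 2

2


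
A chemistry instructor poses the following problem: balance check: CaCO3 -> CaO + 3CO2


Equation: CaCO3 -> CaO + 3CO2
Check atoms: C: 1≠3, Ca: 1=1, O: 3≠7
Not balanced

No, not balanced


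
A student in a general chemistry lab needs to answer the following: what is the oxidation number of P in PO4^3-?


x + 4(-2) = -3, so x = +5
Oxidation number: +5

+5


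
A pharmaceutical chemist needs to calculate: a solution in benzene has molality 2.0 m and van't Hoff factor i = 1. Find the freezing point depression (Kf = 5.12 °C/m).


ΔTf = Kf × m × i
= 5.12 × 2.0 × 1
= 10.24 °C

10.24 °C


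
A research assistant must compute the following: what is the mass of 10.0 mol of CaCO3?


M(CaCO3) = 100.09 g/mol
mass = n × M = 10.0 × 100.09 = 1000.90 g

1000.90 g


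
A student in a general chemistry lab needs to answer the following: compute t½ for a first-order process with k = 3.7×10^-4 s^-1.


t½ = ln2/k = 0.693147/(3.7×10^-4 s^-1)
= 1873 s

1873 s


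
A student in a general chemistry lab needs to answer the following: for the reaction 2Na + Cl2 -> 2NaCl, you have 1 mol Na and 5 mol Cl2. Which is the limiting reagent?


Mole ratio available / coefficient:
  Na: 1/2 = 0.500
  Cl2: 5/1 = 5.000
Smaller ratio is limiting.

Na


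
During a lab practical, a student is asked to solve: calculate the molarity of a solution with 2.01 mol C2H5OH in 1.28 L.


M = n/V = 2.01/1.28 = 1.570 mol/L

1.570 M


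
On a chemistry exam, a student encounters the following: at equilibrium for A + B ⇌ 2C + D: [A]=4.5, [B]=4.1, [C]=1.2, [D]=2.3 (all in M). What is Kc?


Kc = [C]^2[D]/([A][B])
= (1.2^2 × 2.3^1)/(4.5^1 × 4.1^1)
= 3.312/18.45
= 0.1795

0.1795


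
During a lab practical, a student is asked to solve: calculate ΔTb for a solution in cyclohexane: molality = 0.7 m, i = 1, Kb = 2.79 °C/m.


ΔTb = Kb × m × i
= 2.79 × 0.7 × 1
= 1.953 °C

1.953 °C


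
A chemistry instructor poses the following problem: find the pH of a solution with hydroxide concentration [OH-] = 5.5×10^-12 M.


pOH = -log10([OH-]) = -log10(5.5×10^-12)
= 12 - log10(5.5) = 11.26
pH = 14 - pOH = 14 - 11.26 = 2.74

2.74


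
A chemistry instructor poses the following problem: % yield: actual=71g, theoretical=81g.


% yield = actual/theoretical × 100
= 71/81 × 100
= 87.65%

87.65%


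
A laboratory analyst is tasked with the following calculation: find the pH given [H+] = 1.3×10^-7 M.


pH = -log10([H+]) = -log10(1.3×10^-7)
= 7 - log10(1.3)
= 7 - 0.11
= 6.89

6.89


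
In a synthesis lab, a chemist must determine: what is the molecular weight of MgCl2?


M(MgCl2) = 1×24.31 + 2×35.45
= 24.31 + 70.9
= 95.21 g/mol

95.21 g/mol


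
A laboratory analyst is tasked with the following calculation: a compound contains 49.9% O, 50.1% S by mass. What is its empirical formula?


Assume 100 g sample. Moles of each element:
  O: 49.9/16.0 = 3.119 mol
  S: 50.1/32.07 = 1.562 mol
Divide by smallest (1.562):
  O: 3.119/1.562 = 2.0
  S: 1.562/1.562 = 1.0
Empirical formula: SO2

SO2


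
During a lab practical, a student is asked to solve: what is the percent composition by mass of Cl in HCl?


M(HCl) = 1×1.008 + 1×35.45 = 36.458 g/mol
Mass of Cl = 1 × 35.45 = 35.45 g/mol
% Cl = 35.45/36.458 × 100 = 97.24%

97.24%


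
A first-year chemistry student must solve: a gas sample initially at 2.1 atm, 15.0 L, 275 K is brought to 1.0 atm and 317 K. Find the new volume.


P1V1/T1 = P2V2/T2
V2 = P1V1T2/(T1P2)
= 2.1×15.0×317/(275×1.0)
= 36.311 L

36.311 L


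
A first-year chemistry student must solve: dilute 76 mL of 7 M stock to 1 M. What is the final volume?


C1V1 = C2V2
7 × 76 = 1 × V2
V2 = 532/1 = 532.0 mL

532.0 mL


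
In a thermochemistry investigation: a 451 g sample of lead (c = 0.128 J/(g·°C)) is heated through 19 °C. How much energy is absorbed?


q = mcΔT = 451 × 0.128 × 19
= 1096.83 J

1096.83 J


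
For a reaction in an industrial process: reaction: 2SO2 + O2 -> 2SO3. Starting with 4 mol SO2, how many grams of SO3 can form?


Mole ratio SO3:SO2 = 2:2
n(SO3) = 4 × 2/2 = 4.000 mol
mass = 4.000 × 80.07 = 320.28 g

320.28 g


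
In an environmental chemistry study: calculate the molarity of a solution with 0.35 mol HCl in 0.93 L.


M = n/V = 0.35/0.93 = 0.376 mol/L

0.376 M


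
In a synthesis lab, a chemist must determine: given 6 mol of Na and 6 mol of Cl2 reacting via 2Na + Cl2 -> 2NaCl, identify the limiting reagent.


Mole ratio available / coefficient:
  Na: 6/2 = 3.000
  Cl2: 6/1 = 6.000
Smaller ratio is limiting.

Na


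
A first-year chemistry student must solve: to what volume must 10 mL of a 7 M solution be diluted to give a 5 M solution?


C1V1 = C2V2
7 × 10 = 5 × V2
V2 = 70/5 = 14.0 mL

14.0 mL


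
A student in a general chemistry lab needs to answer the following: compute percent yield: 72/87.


% yield = actual/theoretical × 100
= 72/87 × 100
= 82.76%

82.76%


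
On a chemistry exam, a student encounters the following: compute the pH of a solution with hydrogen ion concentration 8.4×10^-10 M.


pH = -log10([H+]) = -log10(8.4×10^-10)
= 10 - log10(8.4)
= 10 - 0.92
= 9.08

9.08


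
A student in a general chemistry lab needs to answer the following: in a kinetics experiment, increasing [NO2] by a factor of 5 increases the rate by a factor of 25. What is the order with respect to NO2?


rate ∝ [NO2]^n
5^n = 25 → n = 2
Order in NO2: 2

2


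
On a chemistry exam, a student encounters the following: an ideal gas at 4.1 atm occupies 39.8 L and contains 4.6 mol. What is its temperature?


PV = nRT  (R = 0.08206 L·atm/(mol·K))
T = PV/(nR) = 4.1×39.8/(4.6×0.08206)
= 163.18/0.377476
= 432.29 K

432.29 K


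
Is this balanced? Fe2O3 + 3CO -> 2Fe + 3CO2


Equation: Fe2O3 + 3CO -> 2Fe + 3CO2
Check atoms: C: 3=3, Fe: 2=2, O: 6=6
Balanced

Yes, balanced


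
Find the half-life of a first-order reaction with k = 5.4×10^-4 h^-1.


t½ = ln2/k = 0.693147/(5.4×10^-4 h^-1)
= 1284 h

1284 h


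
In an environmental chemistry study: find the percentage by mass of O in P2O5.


M(P2O5) = 2×30.97 + 5×16.0 = 141.94 g/mol
Mass of O = 5 × 16.0 = 80.00 g/mol
% O = 80.00/141.94 × 100 = 56.36%

56.36%


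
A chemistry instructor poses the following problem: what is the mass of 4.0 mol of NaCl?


M(NaCl) = 58.44 g/mol
mass = n × M = 4.0 × 58.44 = 233.76 g

233.76 g


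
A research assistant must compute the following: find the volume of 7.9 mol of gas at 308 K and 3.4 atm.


PV = nRT  (R = 0.08206 L·atm/(mol·K))
V = nRT/P = 7.9×0.08206×308/3.4
= 58.726 L

58.726 L


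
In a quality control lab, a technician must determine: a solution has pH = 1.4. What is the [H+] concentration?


[H+] = 10^(-pH) = 10^(-1.4)
= 3.98×10^-2 M

3.98×10^-2 M


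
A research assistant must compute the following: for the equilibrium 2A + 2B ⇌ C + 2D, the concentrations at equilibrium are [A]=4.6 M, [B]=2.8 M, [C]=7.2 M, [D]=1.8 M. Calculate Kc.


Kc = [C][D]^2/([A]^2[B]^2)
= (7.2^1 × 1.8^2)/(4.6^2 × 2.8^2)
= 23.328/165.8944
= 0.1406

0.1406


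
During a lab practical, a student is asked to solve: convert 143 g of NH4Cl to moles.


M(NH4Cl) = 53.49 g/mol
n = mass/M = 143/53.49 = 2.6734 mol

2.6734 mol


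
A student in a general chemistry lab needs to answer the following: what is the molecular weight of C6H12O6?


M(C6H12O6) = 6×12.01 + 12×1.008 + 6×16.0
= 72.06 + 12.1 + 96.0
= 180.16 g/mol

180.16 g/mol


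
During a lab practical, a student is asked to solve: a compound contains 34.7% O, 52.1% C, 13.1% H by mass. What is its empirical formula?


Assume 100 g sample. Moles of each element:
  O: 34.7/16.0 = 2.169 mol
  C: 52.1/12.01 = 4.338 mol
  H: 13.1/1.008 = 12.996 mol
Divide by smallest (2.169):
  O: 2.169/2.169 = 1.0
  C: 4.338/2.169 = 2.0
  H: 12.996/2.169 = 5.99
Empirical formula: C2H6O

C2H6O


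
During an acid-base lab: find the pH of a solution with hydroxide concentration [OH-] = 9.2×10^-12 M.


pOH = -log10([OH-]) = -log10(9.2×10^-12)
= 12 - log10(9.2) = 11.04
pH = 14 - pOH = 14 - 11.04 = 2.96

2.96


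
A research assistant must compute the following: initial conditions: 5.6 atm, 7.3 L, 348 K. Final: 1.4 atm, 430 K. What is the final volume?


P1V1/T1 = P2V2/T2
V2 = P1V1T2/(T1P2)
= 5.6×7.3×430/(348×1.4)
= 36.08 L

36.08 L


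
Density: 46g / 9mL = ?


ρ = mass/volume
= 46/9
= 5.111 g/mL

5.111 g/mL


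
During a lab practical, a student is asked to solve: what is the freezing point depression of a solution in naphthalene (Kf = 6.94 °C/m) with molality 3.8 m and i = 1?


ΔTf = Kf × m × i
= 6.94 × 3.8 × 1
= 26.372 °C

26.372 °C


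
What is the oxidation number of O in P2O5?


O is usually -2
Oxidation number: -2

-2


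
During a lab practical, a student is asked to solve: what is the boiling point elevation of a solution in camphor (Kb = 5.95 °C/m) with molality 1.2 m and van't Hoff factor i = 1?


ΔTb = Kb × m × i
= 5.95 × 1.2 × 1
= 7.14 °C

7.14 °C


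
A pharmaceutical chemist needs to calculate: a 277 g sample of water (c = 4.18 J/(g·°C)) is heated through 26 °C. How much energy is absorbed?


q = mcΔT = 277 × 4.18 × 26
= 30104.36 J

30104.36 J


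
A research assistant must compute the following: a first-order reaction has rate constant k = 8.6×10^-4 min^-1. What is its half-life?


t½ = ln2/k = 0.693147/(8.6×10^-4 min^-1)
= 806.0 min

806.0 min


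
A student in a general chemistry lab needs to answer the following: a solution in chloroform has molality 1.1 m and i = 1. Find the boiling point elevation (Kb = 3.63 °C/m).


ΔTb = Kb × m × i
= 3.63 × 1.1 × 1
= 3.993 °C

3.993 °C


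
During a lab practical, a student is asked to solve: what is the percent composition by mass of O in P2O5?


M(P2O5) = 2×30.97 + 5×16.0 = 141.94 g/mol
Mass of O = 5 × 16.0 = 80.00 g/mol
% O = 80.00/141.94 × 100 = 56.36%

56.36%


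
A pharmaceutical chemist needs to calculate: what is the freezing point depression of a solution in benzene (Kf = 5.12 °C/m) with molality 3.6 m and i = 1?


ΔTf = Kf × m × i
= 5.12 × 3.6 × 1
= 18.432 °C

18.432 °C


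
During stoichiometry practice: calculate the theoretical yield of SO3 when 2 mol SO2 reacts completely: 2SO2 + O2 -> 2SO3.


Mole ratio SO3:SO2 = 2:2
n(SO3) = 2 × 2/2 = 2.000 mol
mass = 2.000 × 80.07 = 160.14 g

160.14 g


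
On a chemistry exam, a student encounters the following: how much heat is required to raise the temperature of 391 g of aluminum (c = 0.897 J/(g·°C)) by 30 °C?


q = mcΔT = 391 × 0.897 × 30
= 10521.81 J

10521.81 J


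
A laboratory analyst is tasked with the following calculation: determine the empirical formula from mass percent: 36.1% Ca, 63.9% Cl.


Assume 100 g sample. Moles of each element:
  Ca: 36.1/40.08 = 0.901 mol
  Cl: 63.9/35.45 = 1.803 mol
Divide by smallest (0.901):
  Ca: 0.901/0.901 = 1.0
  Cl: 1.803/0.901 = 2.0
Empirical formula: CaCl2

CaCl2
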